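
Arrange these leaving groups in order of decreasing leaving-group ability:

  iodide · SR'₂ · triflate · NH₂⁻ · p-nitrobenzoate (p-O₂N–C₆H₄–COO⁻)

triflate > iodide > SR'₂ > p-nitrobenzoate (p-O₂N–C₆H₄–COO⁻) > NH₂⁻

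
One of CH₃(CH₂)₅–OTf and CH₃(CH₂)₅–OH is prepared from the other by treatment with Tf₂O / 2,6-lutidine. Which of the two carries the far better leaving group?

CH₃(CH₂)₅–OTf

From CH₃(CH₂)₅–OH the departing group would be OH⁻ (pKₐ(H₂O) ≈ 15.7). Strong base; essentially never leaves without prior activation.
From CH₃(CH₂)₅–OTf the leaving group is OTf⁻ (pKₐ(CF₃SO₃H (triflic acid)) ≈ -14). Charge spread over three oxygens and a CF₃ group; the premier leaving group in synthesis.
Treatment with Tf₂O / 2,6-lutidine works by converting the hydroxyl into a triflate, making CH₃(CH₂)₅–OTf enormously more reactive.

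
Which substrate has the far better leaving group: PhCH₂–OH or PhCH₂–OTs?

PhCH₂–OTs

From PhCH₂–OH the departing group would be OH⁻ (pKₐ(H₂O) ≈ 15.7). Strong base; essentially never leaves without prior activation.
From PhCH₂–OTs the leaving group is OTs⁻ (pKₐ(p-CH₃C₆H₄SO₃H (TsOH)) ≈ -2.8). Resonance-delocalised arenesulfonate.
(In practice PhCH₂–OTs is made from PhCH₂–OH by treatment with TsCl / pyridine, converting the hydroxyl into a tosylate.)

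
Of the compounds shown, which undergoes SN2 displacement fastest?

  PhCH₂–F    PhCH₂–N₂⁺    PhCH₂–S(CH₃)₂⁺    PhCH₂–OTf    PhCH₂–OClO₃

PhCH₂–N₂⁺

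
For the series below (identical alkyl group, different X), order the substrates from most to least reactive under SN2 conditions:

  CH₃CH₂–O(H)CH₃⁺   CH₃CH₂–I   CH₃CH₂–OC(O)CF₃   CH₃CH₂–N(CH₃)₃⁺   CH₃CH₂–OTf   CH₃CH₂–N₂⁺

Same R in every case — rank the leaving groups.
Leaving-group ability tracks the stability of the departed species; conjugate-acid pKₐ is the usual yardstick (lower pKₐ → better LG).
CH₃CH₂–N₂⁺ loses N₂: no meaningful conjugate acid; N₂ departs as an exceptionally stable neutral molecule
CH₃CH₂–OTf loses OTf⁻: pKₐ(CF₃SO₃H (triflic acid)) ≈ -14
CH₃CH₂–I loses I⁻: pKₐ(HI) ≈ -10
CH₃CH₂–O(H)CH₃⁺ loses R'OH: pKₐ(R'OH₂⁺) ≈ -2.4
CH₃CH₂–OC(O)CF₃ loses CF₃COO⁻: pKₐ(CF₃COOH) ≈ 0.2
CH₃CH₂–N(CH₃)₃⁺ loses NR'₃: pKₐ(R'₃NH⁺) ≈ 10.7

CH₃CH₂–N₂⁺ > CH₃CH₂–OTf > CH₃CH₂–I > CH₃CH₂–O(H)CH₃⁺ > CH₃CH₂–OC(O)CF₃ > CH₃CH₂–N(CH₃)₃⁺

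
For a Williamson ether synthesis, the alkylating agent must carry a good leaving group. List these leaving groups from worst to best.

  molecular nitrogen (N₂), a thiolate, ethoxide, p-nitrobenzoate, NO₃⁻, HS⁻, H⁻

H⁻ < ethoxide < a thiolate < HS⁻ < p-nitrobenzoate < NO₃⁻ < molecular nitrogen (N₂)

The more stable X⁻ (or X) is on its own — i.e. the weaker a base it is — the better a leaving group it makes.
molecular nitrogen (N₂): no meaningful conjugate acid; N₂ departs as an exceptionally stable neutral molecule
NO₃⁻: pKₐ(HNO₃) ≈ -1.3 — resonance-delocalised over three oxygens
p-nitrobenzoate: pKₐ(p-nitrobenzoic acid) ≈ 3.4 — electron-withdrawing nitro group stabilises the carboxylate
HS⁻: pKₐ(H₂S) ≈ 7
a thiolate: pKₐ(RSH (a thiol)) ≈ 10.5
ethoxide: pKₐ(CH₃CH₂OH) ≈ 16 — strong base; alkoxides do not leave unassisted
H⁻: pKₐ(H₂) ≈ 36 — extremely strong base; leaves only in special hydride-transfer contexts
Listed from poorest to best leaving group as asked.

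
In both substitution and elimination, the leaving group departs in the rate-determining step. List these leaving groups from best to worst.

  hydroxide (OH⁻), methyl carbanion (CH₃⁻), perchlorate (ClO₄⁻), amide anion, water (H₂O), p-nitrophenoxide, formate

perchlorate (ClO₄⁻) > water (H₂O) > formate > p-nitrophenoxide > hydroxide (OH⁻) > amide anion > methyl carbanion (CH₃⁻)

perchlorate (ClO₄⁻): pKₐ(HClO₄) ≈ -10 — extremely weak base; rarely used for safety reasons
water (H₂O): pKₐ(H₃O⁺) ≈ -1.7 — neutral; leaves from a protonated alcohol (R–OH₂⁺)
formate: pKₐ(HCOOH) ≈ 3.8 — resonance-stabilised carboxylate
p-nitrophenoxide: pKₐ(p-nitrophenol) ≈ 7.2 — nitro group delocalises the charge; the classic chromogenic LG
hydroxide (OH⁻): pKₐ(H₂O) ≈ 15.7
amide anion: pKₐ(NH₃) ≈ 38
methyl carbanion (CH₃⁻): pKₐ(CH₄) ≈ 48 — unstabilised carbanion; the worst conceivable leaving group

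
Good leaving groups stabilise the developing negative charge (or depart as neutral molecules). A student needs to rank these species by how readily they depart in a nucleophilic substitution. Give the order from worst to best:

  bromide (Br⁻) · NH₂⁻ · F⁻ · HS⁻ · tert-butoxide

NH₂⁻ < tert-butoxide < HS⁻ < F⁻ < bromide (Br⁻)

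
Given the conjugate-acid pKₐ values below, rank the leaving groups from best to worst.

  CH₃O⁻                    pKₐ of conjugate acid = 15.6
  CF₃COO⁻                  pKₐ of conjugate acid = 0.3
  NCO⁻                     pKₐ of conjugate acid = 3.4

Lower conjugate-acid pKₐ ⇒ weaker base ⇒ better leaving group.
Sorting by the given values: CF₃COO⁻ (0.3), NCO⁻ (3.4), CH₃O⁻ (15.6).

CF₃COO⁻ > NCO⁻ > CH₃O⁻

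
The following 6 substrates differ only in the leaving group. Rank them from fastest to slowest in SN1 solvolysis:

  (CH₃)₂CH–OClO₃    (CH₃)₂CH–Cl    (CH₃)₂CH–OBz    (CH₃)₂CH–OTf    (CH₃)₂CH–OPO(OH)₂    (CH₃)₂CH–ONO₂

(CH₃)₂CH–OTf > (CH₃)₂CH–OClO₃ > (CH₃)₂CH–Cl > (CH₃)₂CH–ONO₂ > (CH₃)₂CH–OPO(OH)₂ > (CH₃)₂CH–OBz

The skeletons are identical, so relative rate is governed entirely by leaving-group ability.
A good leaving group is a weak base: the lower the pKₐ of its conjugate acid, the more readily it departs.
(CH₃)₂CH–OTf loses OTf⁻: pKₐ(CF₃SO₃H (triflic acid)) ≈ -14
(CH₃)₂CH–OClO₃ loses ClO₄⁻: pKₐ(HClO₄) ≈ -10
(CH₃)₂CH–Cl loses Cl⁻: pKₐ(HCl) ≈ -7
(CH₃)₂CH–ONO₂ loses NO₃⁻: pKₐ(HNO₃) ≈ -1.3
(CH₃)₂CH–OPO(OH)₂ loses H₂PO₄⁻: pKₐ(H₃PO₄) ≈ 2.1
(CH₃)₂CH–OBz loses PhCOO⁻: pKₐ(C₆H₅COOH) ≈ 4.2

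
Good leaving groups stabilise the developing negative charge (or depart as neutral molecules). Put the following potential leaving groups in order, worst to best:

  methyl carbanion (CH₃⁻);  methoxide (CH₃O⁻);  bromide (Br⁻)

methyl carbanion (CH₃⁻) < methoxide (CH₃O⁻) < bromide (Br⁻)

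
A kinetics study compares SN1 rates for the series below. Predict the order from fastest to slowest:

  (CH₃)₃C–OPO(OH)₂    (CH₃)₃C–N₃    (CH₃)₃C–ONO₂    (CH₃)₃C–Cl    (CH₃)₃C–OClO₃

(CH₃)₃C–OClO₃ > (CH₃)₃C–Cl > (CH₃)₃C–ONO₂ > (CH₃)₃C–OPO(OH)₂ > (CH₃)₃C–N₃

Same R in every case — rank the leaving groups.
Leaving-group ability tracks the stability of the departed species; conjugate-acid pKₐ is the usual yardstick (lower pKₐ → better LG).
(CH₃)₃C–OClO₃ loses ClO₄⁻: pKₐ(HClO₄) ≈ -10
(CH₃)₃C–Cl loses Cl⁻: pKₐ(HCl) ≈ -7
(CH₃)₃C–ONO₂ loses NO₃⁻: pKₐ(HNO₃) ≈ -1.3
(CH₃)₃C–OPO(OH)₂ loses H₂PO₄⁻: pKₐ(H₃PO₄) ≈ 2.1
(CH₃)₃C–N₃ loses N₃⁻: pKₐ(HN₃) ≈ 4.7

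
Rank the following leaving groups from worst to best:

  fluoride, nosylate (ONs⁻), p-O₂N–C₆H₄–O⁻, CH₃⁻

The more stable X⁻ (or X) is on its own — i.e. the weaker a base it is — the better a leaving group it makes.
nosylate (ONs⁻): pKₐ(p-O₂NC₆H₄SO₃H) ≈ -3.5 — p-nitro group further stabilises the sulfonate
fluoride: pKₐ(HF) ≈ 3.2
p-O₂N–C₆H₄–O⁻: pKₐ(p-nitrophenol) ≈ 7.2 — nitro group delocalises the charge; the classic chromogenic LG
CH₃⁻: pKₐ(CH₄) ≈ 48
Listed from poorest to best leaving group as asked.

CH₃⁻ < p-O₂N–C₆H₄–O⁻ < fluoride < nosylate (ONs⁻)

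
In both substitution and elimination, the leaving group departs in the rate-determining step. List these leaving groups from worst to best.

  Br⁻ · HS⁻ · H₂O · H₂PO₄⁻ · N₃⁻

Rank by basicity of the departing species: weakest base leaves most easily.
Br⁻: pKₐ(HBr) ≈ -9
H₂O: pKₐ(H₃O⁺) ≈ -1.7
H₂PO₄⁻: pKₐ(H₃PO₄) ≈ 2.1 — moderate base; biological leaving group after further activation
N₃⁻: pKₐ(HN₃) ≈ 4.7 — linear, resonance-stabilised
HS⁻: pKₐ(H₂S) ≈ 7 — larger and more polarisable than the oxygen analogue
Reversing gives the worst-to-best order requested.

HS⁻ < N₃⁻ < H₂PO₄⁻ < H₂O < Br⁻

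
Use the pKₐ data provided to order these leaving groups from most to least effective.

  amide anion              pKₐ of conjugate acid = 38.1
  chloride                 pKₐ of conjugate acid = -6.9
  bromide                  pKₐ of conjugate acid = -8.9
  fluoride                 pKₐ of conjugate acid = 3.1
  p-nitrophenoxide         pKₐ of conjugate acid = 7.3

bromide > chloride > fluoride > p-nitrophenoxide > amide anion

Lower conjugate-acid pKₐ ⇒ weaker base ⇒ better leaving group.
Sorting by the given values: bromide (-8.9), chloride (-6.9), fluoride (3.1), p-nitrophenoxide (7.3), amide anion (38.1).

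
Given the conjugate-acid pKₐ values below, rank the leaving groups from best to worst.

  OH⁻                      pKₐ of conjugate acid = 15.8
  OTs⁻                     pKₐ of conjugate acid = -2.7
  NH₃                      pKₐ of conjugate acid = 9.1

OTs⁻ > NH₃ > OH⁻

Lower conjugate-acid pKₐ ⇒ weaker base ⇒ better leaving group.
Sorting by the given values: OTs⁻ (-2.7), NH₃ (9.1), OH⁻ (15.8).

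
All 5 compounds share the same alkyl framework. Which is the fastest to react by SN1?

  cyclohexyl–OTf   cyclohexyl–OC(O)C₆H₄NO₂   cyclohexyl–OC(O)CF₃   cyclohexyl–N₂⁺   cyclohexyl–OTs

cyclohexyl–N₂⁺

The skeletons are identical, so relative rate is governed entirely by leaving-group ability.
A good leaving group is a weak base: the lower the pKₐ of its conjugate acid, the more readily it departs.
cyclohexyl–N₂⁺ loses N₂: no meaningful conjugate acid; N₂ departs as an exceptionally stable neutral molecule
cyclohexyl–OTf loses OTf⁻: pKₐ(CF₃SO₃H (triflic acid)) ≈ -14
cyclohexyl–OTs loses OTs⁻: pKₐ(p-CH₃C₆H₄SO₃H (TsOH)) ≈ -2.8
cyclohexyl–OC(O)CF₃ loses CF₃COO⁻: pKₐ(CF₃COOH) ≈ 0.2
cyclohexyl–OC(O)C₆H₄NO₂ loses p-O₂N–C₆H₄–COO⁻: pKₐ(p-nitrobenzoic acid) ≈ 3.4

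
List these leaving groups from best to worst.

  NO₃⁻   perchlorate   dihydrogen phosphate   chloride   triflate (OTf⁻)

The more stable X⁻ (or X) is on its own — i.e. the weaker a base it is — the better a leaving group it makes.
triflate (OTf⁻): pKₐ(CF₃SO₃H (triflic acid)) ≈ -14
perchlorate: pKₐ(HClO₄) ≈ -10 — extremely weak base; rarely used for safety reasons
chloride: pKₐ(HCl) ≈ -7 — moderately weak base
NO₃⁻: pKₐ(HNO₃) ≈ -1.3 — resonance-delocalised over three oxygens
dihydrogen phosphate: pKₐ(H₃PO₄) ≈ 2.1

triflate (OTf⁻) > perchlorate > chloride > NO₃⁻ > dihydrogen phosphate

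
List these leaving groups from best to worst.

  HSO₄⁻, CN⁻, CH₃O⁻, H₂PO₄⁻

HSO₄⁻ > H₂PO₄⁻ > CN⁻ > CH₃O⁻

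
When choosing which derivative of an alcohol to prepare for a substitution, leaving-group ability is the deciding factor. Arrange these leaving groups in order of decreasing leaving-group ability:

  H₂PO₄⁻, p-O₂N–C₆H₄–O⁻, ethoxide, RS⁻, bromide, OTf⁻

OTf⁻ > bromide > H₂PO₄⁻ > p-O₂N–C₆H₄–O⁻ > RS⁻ > ethoxide

A good leaving group is a weak base: the lower the pKₐ of its conjugate acid, the more readily it departs.
OTf⁻: pKₐ(CF₃SO₃H (triflic acid)) ≈ -14
bromide: pKₐ(HBr) ≈ -9
H₂PO₄⁻: pKₐ(H₃PO₄) ≈ 2.1
p-O₂N–C₆H₄–O⁻: pKₐ(p-nitrophenol) ≈ 7.2 — nitro group delocalises the charge; the classic chromogenic LG
RS⁻: pKₐ(RSH (a thiol)) ≈ 10.5 — moderately basic; rarely leaves without activation
ethoxide: pKₐ(CH₃CH₂OH) ≈ 16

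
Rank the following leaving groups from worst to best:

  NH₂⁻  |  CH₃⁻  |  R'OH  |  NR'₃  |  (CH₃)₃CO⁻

Rank by basicity of the departing species: weakest base leaves most easily.
R'OH: pKₐ(R'OH₂⁺) ≈ -2.4
NR'₃: pKₐ(R'₃NH⁺) ≈ 10.7
(CH₃)₃CO⁻: pKₐ(t-BuOH) ≈ 18
NH₂⁻: pKₐ(NH₃) ≈ 38
CH₃⁻: pKₐ(CH₄) ≈ 48
The question asks for worst first, so the sequence is read in increasing leaving-group ability.

CH₃⁻ < NH₂⁻ < (CH₃)₃CO⁻ < NR'₃ < R'OH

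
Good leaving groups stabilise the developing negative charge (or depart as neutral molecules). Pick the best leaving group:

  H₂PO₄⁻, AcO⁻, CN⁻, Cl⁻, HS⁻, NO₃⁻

Cl⁻

Leaving-group ability tracks the stability of the departed species; conjugate-acid pKₐ is the usual yardstick (lower pKₐ → better LG).
Cl⁻: pKₐ(HCl) ≈ -7
NO₃⁻: pKₐ(HNO₃) ≈ -1.3
H₂PO₄⁻: pKₐ(H₃PO₄) ≈ 2.1
AcO⁻: pKₐ(CH₃COOH) ≈ 4.8
HS⁻: pKₐ(H₂S) ≈ 7
CN⁻: pKₐ(HCN) ≈ 9.2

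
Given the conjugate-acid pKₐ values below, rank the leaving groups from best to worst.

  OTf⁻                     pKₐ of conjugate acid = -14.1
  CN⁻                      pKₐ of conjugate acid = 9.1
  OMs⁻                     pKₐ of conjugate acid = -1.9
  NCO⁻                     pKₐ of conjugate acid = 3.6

OTf⁻ > OMs⁻ > NCO⁻ > CN⁻

Lower conjugate-acid pKₐ ⇒ weaker base ⇒ better leaving group.
Sorting by the given values: OTf⁻ (-14.1), OMs⁻ (-1.9), NCO⁻ (3.6), CN⁻ (9.1).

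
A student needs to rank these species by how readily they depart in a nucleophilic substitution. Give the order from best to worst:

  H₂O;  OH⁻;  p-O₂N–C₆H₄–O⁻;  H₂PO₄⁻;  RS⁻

Rank by basicity of the departing species: weakest base leaves most easily.
H₂O: pKₐ(H₃O⁺) ≈ -1.7
H₂PO₄⁻: pKₐ(H₃PO₄) ≈ 2.1
p-O₂N–C₆H₄–O⁻: pKₐ(p-nitrophenol) ≈ 7.2
RS⁻: pKₐ(RSH (a thiol)) ≈ 10.5 — moderately basic; rarely leaves without activation
OH⁻: pKₐ(H₂O) ≈ 15.7 — strong base; essentially never leaves without prior activation

H₂O > H₂PO₄⁻ > p-O₂N–C₆H₄–O⁻ > RS⁻ > OH⁻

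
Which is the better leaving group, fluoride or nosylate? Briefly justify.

nosylate

nosylate is the better leaving group.
pKₐ(p-O₂NC₆H₄SO₃H) ≈ -3.5 versus pKₐ(HF) ≈ 3.2: nosylate is the much weaker base.
P-nitro group further stabilises the sulfonate.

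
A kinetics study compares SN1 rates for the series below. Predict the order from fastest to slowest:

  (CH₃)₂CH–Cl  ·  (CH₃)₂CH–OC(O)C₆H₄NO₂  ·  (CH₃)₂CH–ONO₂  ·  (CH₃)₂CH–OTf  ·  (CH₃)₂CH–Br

(CH₃)₂CH–OTf > (CH₃)₂CH–Br > (CH₃)₂CH–Cl > (CH₃)₂CH–ONO₂ > (CH₃)₂CH–OC(O)C₆H₄NO₂

Same R in every case — rank the leaving groups.
Rank by basicity of the departing species: weakest base leaves most easily.
(CH₃)₂CH–OTf loses OTf⁻: pKₐ(CF₃SO₃H (triflic acid)) ≈ -14
(CH₃)₂CH–Br loses Br⁻: pKₐ(HBr) ≈ -9
(CH₃)₂CH–Cl loses Cl⁻: pKₐ(HCl) ≈ -7
(CH₃)₂CH–ONO₂ loses NO₃⁻: pKₐ(HNO₃) ≈ -1.3
(CH₃)₂CH–OC(O)C₆H₄NO₂ loses p-O₂N–C₆H₄–COO⁻: pKₐ(p-nitrobenzoic acid) ≈ 3.4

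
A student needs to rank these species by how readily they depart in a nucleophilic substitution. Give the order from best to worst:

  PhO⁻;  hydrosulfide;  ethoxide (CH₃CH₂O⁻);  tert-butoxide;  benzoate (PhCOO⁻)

benzoate (PhCOO⁻) > hydrosulfide > PhO⁻ > ethoxide (CH₃CH₂O⁻) > tert-butoxide

A good leaving group is a weak base: the lower the pKₐ of its conjugate acid, the more readily it departs.
benzoate (PhCOO⁻): pKₐ(C₆H₅COOH) ≈ 4.2
hydrosulfide: pKₐ(H₂S) ≈ 7 — larger and more polarisable than the oxygen analogue
PhO⁻: pKₐ(C₆H₅OH (phenol)) ≈ 10 — resonance into the ring helps, but still a poor LG
ethoxide (CH₃CH₂O⁻): pKₐ(CH₃CH₂OH) ≈ 16 — strong base; alkoxides do not leave unassisted
tert-butoxide: pKₐ(t-BuOH) ≈ 18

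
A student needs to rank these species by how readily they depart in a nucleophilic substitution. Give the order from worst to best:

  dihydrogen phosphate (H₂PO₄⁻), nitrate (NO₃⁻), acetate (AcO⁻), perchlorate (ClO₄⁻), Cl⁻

acetate (AcO⁻) < dihydrogen phosphate (H₂PO₄⁻) < nitrate (NO₃⁻) < Cl⁻ < perchlorate (ClO₄⁻)

perchlorate (ClO₄⁻): pKₐ(HClO₄) ≈ -10
Cl⁻: pKₐ(HCl) ≈ -7
nitrate (NO₃⁻): pKₐ(HNO₃) ≈ -1.3 — resonance-delocalised over three oxygens
dihydrogen phosphate (H₂PO₄⁻): pKₐ(H₃PO₄) ≈ 2.1 — moderate base; biological leaving group after further activation
acetate (AcO⁻): pKₐ(CH₃COOH) ≈ 4.8
Listed from poorest to best leaving group as asked.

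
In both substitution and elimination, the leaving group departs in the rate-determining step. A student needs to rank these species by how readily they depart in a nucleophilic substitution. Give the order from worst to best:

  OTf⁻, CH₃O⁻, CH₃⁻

The more stable X⁻ (or X) is on its own — i.e. the weaker a base it is — the better a leaving group it makes.
OTf⁻: pKₐ(CF₃SO₃H (triflic acid)) ≈ -14
CH₃O⁻: pKₐ(CH₃OH) ≈ 15.5
CH₃⁻: pKₐ(CH₄) ≈ 48
Listed from poorest to best leaving group as asked.

CH₃⁻ < CH₃O⁻ < OTf⁻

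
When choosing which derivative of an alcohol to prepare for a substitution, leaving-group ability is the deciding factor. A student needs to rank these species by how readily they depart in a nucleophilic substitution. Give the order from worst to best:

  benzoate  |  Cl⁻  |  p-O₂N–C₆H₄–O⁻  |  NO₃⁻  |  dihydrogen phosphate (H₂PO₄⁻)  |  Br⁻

Br⁻: pKₐ(HBr) ≈ -9 — weak base; good leaving group
Cl⁻: pKₐ(HCl) ≈ -7 — moderately weak base
NO₃⁻: pKₐ(HNO₃) ≈ -1.3
dihydrogen phosphate (H₂PO₄⁻): pKₐ(H₃PO₄) ≈ 2.1
benzoate: pKₐ(C₆H₅COOH) ≈ 4.2
p-O₂N–C₆H₄–O⁻: pKₐ(p-nitrophenol) ≈ 7.2 — nitro group delocalises the charge; the classic chromogenic LG
Reversing gives the worst-to-best order requested.

p-O₂N–C₆H₄–O⁻ < benzoate < dihydrogen phosphate (H₂PO₄⁻) < NO₃⁻ < Cl⁻ < Br⁻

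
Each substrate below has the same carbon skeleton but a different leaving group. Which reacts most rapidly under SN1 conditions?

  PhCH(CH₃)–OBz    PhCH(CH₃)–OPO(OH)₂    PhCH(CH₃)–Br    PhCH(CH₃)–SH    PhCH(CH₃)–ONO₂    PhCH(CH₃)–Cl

PhCH(CH₃)–Br

Same R in every case — rank the leaving groups.
Leaving-group ability tracks the stability of the departed species; conjugate-acid pKₐ is the usual yardstick (lower pKₐ → better LG).
PhCH(CH₃)–Br loses Br⁻: pKₐ(HBr) ≈ -9
PhCH(CH₃)–Cl loses Cl⁻: pKₐ(HCl) ≈ -7
PhCH(CH₃)–ONO₂ loses NO₃⁻: pKₐ(HNO₃) ≈ -1.3
PhCH(CH₃)–OPO(OH)₂ loses H₂PO₄⁻: pKₐ(H₃PO₄) ≈ 2.1
PhCH(CH₃)–OBz loses PhCOO⁻: pKₐ(C₆H₅COOH) ≈ 4.2
PhCH(CH₃)–SH loses HS⁻: pKₐ(H₂S) ≈ 7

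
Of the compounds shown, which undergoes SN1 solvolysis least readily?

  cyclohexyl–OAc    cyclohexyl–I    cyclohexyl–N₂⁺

cyclohexyl–OAc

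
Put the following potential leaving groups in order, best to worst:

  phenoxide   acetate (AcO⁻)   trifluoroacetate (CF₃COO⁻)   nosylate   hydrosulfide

nosylate > trifluoroacetate (CF₃COO⁻) > acetate (AcO⁻) > hydrosulfide > phenoxide

nosylate: pKₐ(p-O₂NC₆H₄SO₃H) ≈ -3.5
trifluoroacetate (CF₃COO⁻): pKₐ(CF₃COOH) ≈ 0.2
acetate (AcO⁻): pKₐ(CH₃COOH) ≈ 4.8 — resonance-stabilised but still a weak base
hydrosulfide: pKₐ(H₂S) ≈ 7 — larger and more polarisable than the oxygen analogue
phenoxide: pKₐ(C₆H₅OH (phenol)) ≈ 10 — resonance into the ring helps, but still a poor LG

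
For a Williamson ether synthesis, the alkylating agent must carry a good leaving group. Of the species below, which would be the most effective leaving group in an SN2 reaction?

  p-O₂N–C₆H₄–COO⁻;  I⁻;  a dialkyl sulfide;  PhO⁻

I⁻

Rank by basicity of the departing species: weakest base leaves most easily.
I⁻: pKₐ(HI) ≈ -10
a dialkyl sulfide: pKₐ(R'₂SH⁺) ≈ -7
p-O₂N–C₆H₄–COO⁻: pKₐ(p-nitrobenzoic acid) ≈ 3.4
PhO⁻: pKₐ(C₆H₅OH (phenol)) ≈ 10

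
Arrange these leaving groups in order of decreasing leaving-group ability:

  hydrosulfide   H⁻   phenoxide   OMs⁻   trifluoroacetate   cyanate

A good leaving group is a weak base: the lower the pKₐ of its conjugate acid, the more readily it departs.
OMs⁻: pKₐ(CH₃SO₃H (MsOH)) ≈ -1.9
trifluoroacetate: pKₐ(CF₃COOH) ≈ 0.2
cyanate: pKₐ(HOCN) ≈ 3.5
hydrosulfide: pKₐ(H₂S) ≈ 7 — larger and more polarisable than the oxygen analogue
phenoxide: pKₐ(C₆H₅OH (phenol)) ≈ 10
H⁻: pKₐ(H₂) ≈ 36

OMs⁻ > trifluoroacetate > cyanate > hydrosulfide > phenoxide > H⁻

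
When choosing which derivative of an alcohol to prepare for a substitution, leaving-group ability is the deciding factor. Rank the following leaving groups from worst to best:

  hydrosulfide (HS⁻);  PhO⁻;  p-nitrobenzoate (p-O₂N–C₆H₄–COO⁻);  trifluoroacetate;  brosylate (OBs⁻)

PhO⁻ < hydrosulfide (HS⁻) < p-nitrobenzoate (p-O₂N–C₆H₄–COO⁻) < trifluoroacetate < brosylate (OBs⁻)

brosylate (OBs⁻): pKₐ(p-BrC₆H₄SO₃H) ≈ -2.8
trifluoroacetate: pKₐ(CF₃COOH) ≈ 0.2
p-nitrobenzoate (p-O₂N–C₆H₄–COO⁻): pKₐ(p-nitrobenzoic acid) ≈ 3.4
hydrosulfide (HS⁻): pKₐ(H₂S) ≈ 7
PhO⁻: pKₐ(C₆H₅OH (phenol)) ≈ 10
Listed from poorest to best leaving group as asked.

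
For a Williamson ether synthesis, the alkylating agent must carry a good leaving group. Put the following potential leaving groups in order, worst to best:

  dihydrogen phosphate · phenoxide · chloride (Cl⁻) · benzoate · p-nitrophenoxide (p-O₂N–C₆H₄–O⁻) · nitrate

phenoxide < p-nitrophenoxide (p-O₂N–C₆H₄–O⁻) < benzoate < dihydrogen phosphate < nitrate < chloride (Cl⁻)

The more stable X⁻ (or X) is on its own — i.e. the weaker a base it is — the better a leaving group it makes.
chloride (Cl⁻): pKₐ(HCl) ≈ -7 — moderately weak base
nitrate: pKₐ(HNO₃) ≈ -1.3
dihydrogen phosphate: pKₐ(H₃PO₄) ≈ 2.1 — moderate base; biological leaving group after further activation
benzoate: pKₐ(C₆H₅COOH) ≈ 4.2
p-nitrophenoxide (p-O₂N–C₆H₄–O⁻): pKₐ(p-nitrophenol) ≈ 7.2
phenoxide: pKₐ(C₆H₅OH (phenol)) ≈ 10 — resonance into the ring helps, but still a poor LG
Reversing gives the worst-to-best order requested.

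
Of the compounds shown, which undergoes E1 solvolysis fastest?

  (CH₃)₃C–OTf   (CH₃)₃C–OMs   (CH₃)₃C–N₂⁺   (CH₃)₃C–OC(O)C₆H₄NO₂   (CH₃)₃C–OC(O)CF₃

With the same alkyl group throughout, only the leaving group differentiates the rates.
Rank by basicity of the departing species: weakest base leaves most easily.
(CH₃)₃C–N₂⁺ loses N₂: no meaningful conjugate acid; N₂ departs as an exceptionally stable neutral molecule
(CH₃)₃C–OTf loses OTf⁻: pKₐ(CF₃SO₃H (triflic acid)) ≈ -14
(CH₃)₃C–OMs loses OMs⁻: pKₐ(CH₃SO₃H (MsOH)) ≈ -1.9
(CH₃)₃C–OC(O)CF₃ loses CF₃COO⁻: pKₐ(CF₃COOH) ≈ 0.2
(CH₃)₃C–OC(O)C₆H₄NO₂ loses p-O₂N–C₆H₄–COO⁻: pKₐ(p-nitrobenzoic acid) ≈ 3.4

(CH₃)₃C–N₂⁺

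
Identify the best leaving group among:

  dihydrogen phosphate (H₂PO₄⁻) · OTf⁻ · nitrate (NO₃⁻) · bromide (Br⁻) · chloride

The more stable X⁻ (or X) is on its own — i.e. the weaker a base it is — the better a leaving group it makes.
OTf⁻: pKₐ(CF₃SO₃H (triflic acid)) ≈ -14
bromide (Br⁻): pKₐ(HBr) ≈ -9
chloride: pKₐ(HCl) ≈ -7
nitrate (NO₃⁻): pKₐ(HNO₃) ≈ -1.3
dihydrogen phosphate (H₂PO₄⁻): pKₐ(H₃PO₄) ≈ 2.1

OTf⁻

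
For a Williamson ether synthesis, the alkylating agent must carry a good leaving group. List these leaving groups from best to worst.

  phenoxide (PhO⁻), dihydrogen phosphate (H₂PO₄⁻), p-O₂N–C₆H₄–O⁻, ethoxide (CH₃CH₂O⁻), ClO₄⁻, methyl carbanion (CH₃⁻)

ClO₄⁻: pKₐ(HClO₄) ≈ -10 — extremely weak base; rarely used for safety reasons
dihydrogen phosphate (H₂PO₄⁻): pKₐ(H₃PO₄) ≈ 2.1 — moderate base; biological leaving group after further activation
p-O₂N–C₆H₄–O⁻: pKₐ(p-nitrophenol) ≈ 7.2
phenoxide (PhO⁻): pKₐ(C₆H₅OH (phenol)) ≈ 10 — resonance into the ring helps, but still a poor LG
ethoxide (CH₃CH₂O⁻): pKₐ(CH₃CH₂OH) ≈ 16 — strong base; alkoxides do not leave unassisted
methyl carbanion (CH₃⁻): pKₐ(CH₄) ≈ 48 — unstabilised carbanion; the worst conceivable leaving group

ClO₄⁻ > dihydrogen phosphate (H₂PO₄⁻) > p-O₂N–C₆H₄–O⁻ > phenoxide (PhO⁻) > ethoxide (CH₃CH₂O⁻) > methyl carbanion (CH₃⁻)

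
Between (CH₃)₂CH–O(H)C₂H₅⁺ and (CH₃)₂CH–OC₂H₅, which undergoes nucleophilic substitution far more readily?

(CH₃)₂CH–O(H)C₂H₅⁺

From (CH₃)₂CH–OC₂H₅ the departing group would be CH₃CH₂O⁻ (pKₐ(CH₃CH₂OH) ≈ 16). Strong base; alkoxides do not leave unassisted.
From (CH₃)₂CH–O(H)C₂H₅⁺ the leaving group is R'OH (pKₐ(R'OH₂⁺) ≈ -2.4). Neutral; leaves from a protonated ether (an oxonium ion, R–O(H)R'⁺).
(In practice (CH₃)₂CH–O(H)C₂H₅⁺ is made from (CH₃)₂CH–OC₂H₅ by protonation with concentrated HBr, allowing neutral ethanol, rather than ethoxide, to depart.)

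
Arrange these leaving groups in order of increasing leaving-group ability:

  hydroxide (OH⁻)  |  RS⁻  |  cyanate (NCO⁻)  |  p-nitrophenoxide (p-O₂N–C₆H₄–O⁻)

Leaving-group ability tracks the stability of the departed species; conjugate-acid pKₐ is the usual yardstick (lower pKₐ → better LG).
cyanate (NCO⁻): pKₐ(HOCN) ≈ 3.5
p-nitrophenoxide (p-O₂N–C₆H₄–O⁻): pKₐ(p-nitrophenol) ≈ 7.2
RS⁻: pKₐ(RSH (a thiol)) ≈ 10.5
hydroxide (OH⁻): pKₐ(H₂O) ≈ 15.7
Reversing gives the worst-to-best order requested.

hydroxide (OH⁻) < RS⁻ < p-nitrophenoxide (p-O₂N–C₆H₄–O⁻) < cyanate (NCO⁻)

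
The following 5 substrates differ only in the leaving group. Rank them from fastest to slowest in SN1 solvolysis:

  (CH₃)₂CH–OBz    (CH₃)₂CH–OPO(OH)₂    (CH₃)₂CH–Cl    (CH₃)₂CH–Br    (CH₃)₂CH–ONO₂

(CH₃)₂CH–Br > (CH₃)₂CH–Cl > (CH₃)₂CH–ONO₂ > (CH₃)₂CH–OPO(OH)₂ > (CH₃)₂CH–OBz

Same R in every case — rank the leaving groups.
A good leaving group is a weak base: the lower the pKₐ of its conjugate acid, the more readily it departs.
(CH₃)₂CH–Br loses Br⁻: pKₐ(HBr) ≈ -9
(CH₃)₂CH–Cl loses Cl⁻: pKₐ(HCl) ≈ -7
(CH₃)₂CH–ONO₂ loses NO₃⁻: pKₐ(HNO₃) ≈ -1.3
(CH₃)₂CH–OPO(OH)₂ loses H₂PO₄⁻: pKₐ(H₃PO₄) ≈ 2.1
(CH₃)₂CH–OBz loses PhCOO⁻: pKₐ(C₆H₅COOH) ≈ 4.2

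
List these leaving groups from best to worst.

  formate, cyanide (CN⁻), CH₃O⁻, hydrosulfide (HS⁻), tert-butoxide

A good leaving group is a weak base: the lower the pKₐ of its conjugate acid, the more readily it departs.
formate: pKₐ(HCOOH) ≈ 3.8
hydrosulfide (HS⁻): pKₐ(H₂S) ≈ 7
cyanide (CN⁻): pKₐ(HCN) ≈ 9.2
CH₃O⁻: pKₐ(CH₃OH) ≈ 15.5
tert-butoxide: pKₐ(t-BuOH) ≈ 18

formate > hydrosulfide (HS⁻) > cyanide (CN⁻) > CH₃O⁻ > tert-butoxide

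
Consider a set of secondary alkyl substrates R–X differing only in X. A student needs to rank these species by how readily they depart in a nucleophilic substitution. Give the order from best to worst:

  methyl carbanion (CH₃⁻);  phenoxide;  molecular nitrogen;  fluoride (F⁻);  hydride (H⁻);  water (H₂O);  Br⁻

molecular nitrogen: no meaningful conjugate acid; N₂ departs as an exceptionally stable neutral molecule
Br⁻: pKₐ(HBr) ≈ -9
water (H₂O): pKₐ(H₃O⁺) ≈ -1.7 — neutral; leaves from a protonated alcohol (R–OH₂⁺)
fluoride (F⁻): pKₐ(HF) ≈ 3.2
phenoxide: pKₐ(C₆H₅OH (phenol)) ≈ 10 — resonance into the ring helps, but still a poor LG
hydride (H⁻): pKₐ(H₂) ≈ 36
methyl carbanion (CH₃⁻): pKₐ(CH₄) ≈ 48 — unstabilised carbanion; the worst conceivable leaving group

molecular nitrogen > Br⁻ > water (H₂O) > fluoride (F⁻) > phenoxide > hydride (H⁻) > methyl carbanion (CH₃⁻)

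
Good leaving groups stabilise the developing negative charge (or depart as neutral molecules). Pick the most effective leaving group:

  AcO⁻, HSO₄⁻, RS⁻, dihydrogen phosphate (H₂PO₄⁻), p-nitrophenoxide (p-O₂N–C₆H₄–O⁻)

HSO₄⁻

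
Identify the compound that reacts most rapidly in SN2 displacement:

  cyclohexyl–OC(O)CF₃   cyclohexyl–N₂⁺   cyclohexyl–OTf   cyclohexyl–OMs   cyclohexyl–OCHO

cyclohexyl–N₂⁺

Identical carbon frameworks mean the comparison reduces to leaving-group quality.
The more stable X⁻ (or X) is on its own — i.e. the weaker a base it is — the better a leaving group it makes.
cyclohexyl–N₂⁺ loses N₂: no meaningful conjugate acid; N₂ departs as an exceptionally stable neutral molecule
cyclohexyl–OTf loses OTf⁻: pKₐ(CF₃SO₃H (triflic acid)) ≈ -14
cyclohexyl–OMs loses OMs⁻: pKₐ(CH₃SO₃H (MsOH)) ≈ -1.9
cyclohexyl–OC(O)CF₃ loses CF₃COO⁻: pKₐ(CF₃COOH) ≈ 0.2
cyclohexyl–OCHO loses HCOO⁻: pKₐ(HCOOH) ≈ 3.8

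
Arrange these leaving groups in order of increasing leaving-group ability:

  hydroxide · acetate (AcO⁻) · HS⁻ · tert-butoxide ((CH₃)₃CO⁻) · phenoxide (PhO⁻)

Leaving-group ability tracks the stability of the departed species; conjugate-acid pKₐ is the usual yardstick (lower pKₐ → better LG).
acetate (AcO⁻): pKₐ(CH₃COOH) ≈ 4.8
HS⁻: pKₐ(H₂S) ≈ 7
phenoxide (PhO⁻): pKₐ(C₆H₅OH (phenol)) ≈ 10 — resonance into the ring helps, but still a poor LG
hydroxide: pKₐ(H₂O) ≈ 15.7 — strong base; essentially never leaves without prior activation
tert-butoxide ((CH₃)₃CO⁻): pKₐ(t-BuOH) ≈ 18
Listed from poorest to best leaving group as asked.

tert-butoxide ((CH₃)₃CO⁻) < hydroxide < phenoxide (PhO⁻) < HS⁻ < acetate (AcO⁻)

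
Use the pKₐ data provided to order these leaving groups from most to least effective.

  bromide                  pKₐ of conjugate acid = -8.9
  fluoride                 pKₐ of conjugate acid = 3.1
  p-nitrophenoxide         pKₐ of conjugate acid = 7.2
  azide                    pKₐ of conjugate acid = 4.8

bromide > fluoride > azide > p-nitrophenoxide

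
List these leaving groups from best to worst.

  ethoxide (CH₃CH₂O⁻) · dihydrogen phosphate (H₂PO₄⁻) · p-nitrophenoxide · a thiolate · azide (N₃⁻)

Rank by basicity of the departing species: weakest base leaves most easily.
dihydrogen phosphate (H₂PO₄⁻): pKₐ(H₃PO₄) ≈ 2.1
azide (N₃⁻): pKₐ(HN₃) ≈ 4.7 — linear, resonance-stabilised
p-nitrophenoxide: pKₐ(p-nitrophenol) ≈ 7.2 — nitro group delocalises the charge; the classic chromogenic LG
a thiolate: pKₐ(RSH (a thiol)) ≈ 10.5 — moderately basic; rarely leaves without activation
ethoxide (CH₃CH₂O⁻): pKₐ(CH₃CH₂OH) ≈ 16 — strong base; alkoxides do not leave unassisted

dihydrogen phosphate (H₂PO₄⁻) > azide (N₃⁻) > p-nitrophenoxide > a thiolate > ethoxide (CH₃CH₂O⁻)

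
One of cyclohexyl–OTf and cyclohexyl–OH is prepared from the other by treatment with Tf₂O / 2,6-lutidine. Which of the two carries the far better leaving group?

cyclohexyl–OTf

From cyclohexyl–OH the departing group would be OH⁻ (pKₐ(H₂O) ≈ 15.7). Strong base; essentially never leaves without prior activation.
From cyclohexyl–OTf the leaving group is OTf⁻ (pKₐ(CF₃SO₃H (triflic acid)) ≈ -14). Charge spread over three oxygens and a CF₃ group; the premier leaving group in synthesis.
Treatment with Tf₂O / 2,6-lutidine works by converting the hydroxyl into a triflate, making cyclohexyl–OTf enormously more reactive.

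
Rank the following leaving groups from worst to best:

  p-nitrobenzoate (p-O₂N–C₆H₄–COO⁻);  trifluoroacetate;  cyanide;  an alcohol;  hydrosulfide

an alcohol: pKₐ(R'OH₂⁺) ≈ -2.4
trifluoroacetate: pKₐ(CF₃COOH) ≈ 0.2
p-nitrobenzoate (p-O₂N–C₆H₄–COO⁻): pKₐ(p-nitrobenzoic acid) ≈ 3.4
hydrosulfide: pKₐ(H₂S) ≈ 7
cyanide: pKₐ(HCN) ≈ 9.2
The question asks for worst first, so the sequence is read in increasing leaving-group ability.

cyanide < hydrosulfide < p-nitrobenzoate (p-O₂N–C₆H₄–COO⁻) < trifluoroacetate < an alcohol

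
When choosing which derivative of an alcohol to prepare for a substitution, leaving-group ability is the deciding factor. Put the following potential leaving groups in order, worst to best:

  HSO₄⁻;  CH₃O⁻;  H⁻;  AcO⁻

HSO₄⁻: pKₐ(H₂SO₄) ≈ -3
AcO⁻: pKₐ(CH₃COOH) ≈ 4.8
CH₃O⁻: pKₐ(CH₃OH) ≈ 15.5
H⁻: pKₐ(H₂) ≈ 36
Listed from poorest to best leaving group as asked.

H⁻ < CH₃O⁻ < AcO⁻ < HSO₄⁻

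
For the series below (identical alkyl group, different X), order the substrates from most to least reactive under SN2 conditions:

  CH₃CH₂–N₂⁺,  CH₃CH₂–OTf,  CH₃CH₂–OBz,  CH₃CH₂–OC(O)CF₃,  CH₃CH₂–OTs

CH₃CH₂–N₂⁺ > CH₃CH₂–OTf > CH₃CH₂–OTs > CH₃CH₂–OC(O)CF₃ > CH₃CH₂–OBz

With the same alkyl group throughout, only the leaving group differentiates the rates.
A good leaving group is a weak base: the lower the pKₐ of its conjugate acid, the more readily it departs.
CH₃CH₂–N₂⁺ loses N₂: no meaningful conjugate acid; N₂ departs as an exceptionally stable neutral molecule
CH₃CH₂–OTf loses OTf⁻: pKₐ(CF₃SO₃H (triflic acid)) ≈ -14
CH₃CH₂–OTs loses OTs⁻: pKₐ(p-CH₃C₆H₄SO₃H (TsOH)) ≈ -2.8
CH₃CH₂–OC(O)CF₃ loses CF₃COO⁻: pKₐ(CF₃COOH) ≈ 0.2
CH₃CH₂–OBz loses PhCOO⁻: pKₐ(C₆H₅COOH) ≈ 4.2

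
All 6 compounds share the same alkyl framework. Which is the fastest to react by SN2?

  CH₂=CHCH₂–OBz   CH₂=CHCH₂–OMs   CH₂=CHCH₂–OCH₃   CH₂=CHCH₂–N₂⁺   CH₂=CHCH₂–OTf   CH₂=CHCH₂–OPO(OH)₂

CH₂=CHCH₂–N₂⁺

With the same alkyl group throughout, only the leaving group differentiates the rates.
Leaving-group ability tracks the stability of the departed species; conjugate-acid pKₐ is the usual yardstick (lower pKₐ → better LG).
CH₂=CHCH₂–N₂⁺ loses N₂: no meaningful conjugate acid; N₂ departs as an exceptionally stable neutral molecule
CH₂=CHCH₂–OTf loses OTf⁻: pKₐ(CF₃SO₃H (triflic acid)) ≈ -14
CH₂=CHCH₂–OMs loses OMs⁻: pKₐ(CH₃SO₃H (MsOH)) ≈ -1.9
CH₂=CHCH₂–OPO(OH)₂ loses H₂PO₄⁻: pKₐ(H₃PO₄) ≈ 2.1
CH₂=CHCH₂–OBz loses PhCOO⁻: pKₐ(C₆H₅COOH) ≈ 4.2
CH₂=CHCH₂–OCH₃ loses CH₃O⁻: pKₐ(CH₃OH) ≈ 15.5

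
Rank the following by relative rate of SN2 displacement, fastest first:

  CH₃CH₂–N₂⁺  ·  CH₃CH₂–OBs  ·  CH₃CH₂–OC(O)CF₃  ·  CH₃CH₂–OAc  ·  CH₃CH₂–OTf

CH₃CH₂–N₂⁺ > CH₃CH₂–OTf > CH₃CH₂–OBs > CH₃CH₂–OC(O)CF₃ > CH₃CH₂–OAc

Same R in every case — rank the leaving groups.
The more stable X⁻ (or X) is on its own — i.e. the weaker a base it is — the better a leaving group it makes.
CH₃CH₂–N₂⁺ loses N₂: no meaningful conjugate acid; N₂ departs as an exceptionally stable neutral molecule
CH₃CH₂–OTf loses OTf⁻: pKₐ(CF₃SO₃H (triflic acid)) ≈ -14
CH₃CH₂–OBs loses OBs⁻: pKₐ(p-BrC₆H₄SO₃H) ≈ -2.8
CH₃CH₂–OC(O)CF₃ loses CF₃COO⁻: pKₐ(CF₃COOH) ≈ 0.2
CH₃CH₂–OAc loses AcO⁻: pKₐ(CH₃COOH) ≈ 4.8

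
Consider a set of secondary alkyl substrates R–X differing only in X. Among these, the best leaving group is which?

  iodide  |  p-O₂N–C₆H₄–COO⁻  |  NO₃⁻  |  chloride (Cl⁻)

iodide

A good leaving group is a weak base: the lower the pKₐ of its conjugate acid, the more readily it departs.
iodide: pKₐ(HI) ≈ -10
chloride (Cl⁻): pKₐ(HCl) ≈ -7
NO₃⁻: pKₐ(HNO₃) ≈ -1.3
p-O₂N–C₆H₄–COO⁻: pKₐ(p-nitrobenzoic acid) ≈ 3.4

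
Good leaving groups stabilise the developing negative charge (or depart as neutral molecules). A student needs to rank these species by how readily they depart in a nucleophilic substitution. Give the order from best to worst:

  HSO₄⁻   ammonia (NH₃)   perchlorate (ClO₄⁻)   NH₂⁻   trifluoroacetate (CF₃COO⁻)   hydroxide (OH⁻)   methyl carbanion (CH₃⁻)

perchlorate (ClO₄⁻) > HSO₄⁻ > trifluoroacetate (CF₃COO⁻) > ammonia (NH₃) > hydroxide (OH⁻) > NH₂⁻ > methyl carbanion (CH₃⁻)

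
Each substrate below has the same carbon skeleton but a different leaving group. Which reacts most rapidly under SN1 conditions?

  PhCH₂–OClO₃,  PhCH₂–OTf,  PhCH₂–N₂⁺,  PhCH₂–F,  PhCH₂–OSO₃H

With the same alkyl group throughout, only the leaving group differentiates the rates.
Rank by basicity of the departing species: weakest base leaves most easily.
PhCH₂–N₂⁺ loses N₂: no meaningful conjugate acid; N₂ departs as an exceptionally stable neutral molecule
PhCH₂–OTf loses OTf⁻: pKₐ(CF₃SO₃H (triflic acid)) ≈ -14
PhCH₂–OClO₃ loses ClO₄⁻: pKₐ(HClO₄) ≈ -10
PhCH₂–OSO₃H loses HSO₄⁻: pKₐ(H₂SO₄) ≈ -3
PhCH₂–F loses F⁻: pKₐ(HF) ≈ 3.2

PhCH₂–N₂⁺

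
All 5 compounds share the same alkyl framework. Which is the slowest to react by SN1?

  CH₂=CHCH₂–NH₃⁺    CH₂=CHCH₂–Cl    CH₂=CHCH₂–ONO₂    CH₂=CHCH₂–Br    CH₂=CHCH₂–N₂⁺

CH₂=CHCH₂–NH₃⁺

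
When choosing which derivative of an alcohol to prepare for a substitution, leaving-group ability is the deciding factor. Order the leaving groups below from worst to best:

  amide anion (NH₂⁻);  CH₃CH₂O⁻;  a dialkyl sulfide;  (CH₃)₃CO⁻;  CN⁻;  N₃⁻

amide anion (NH₂⁻) < (CH₃)₃CO⁻ < CH₃CH₂O⁻ < CN⁻ < N₃⁻ < a dialkyl sulfide

Rank by basicity of the departing species: weakest base leaves most easily.
a dialkyl sulfide: pKₐ(R'₂SH⁺) ≈ -7 — neutral; leaves from a sulfonium salt (R–SR'₂⁺)
N₃⁻: pKₐ(HN₃) ≈ 4.7
CN⁻: pKₐ(HCN) ≈ 9.2 — sp carbon stabilises the charge somewhat, but still a poor LG
CH₃CH₂O⁻: pKₐ(CH₃CH₂OH) ≈ 16
(CH₃)₃CO⁻: pKₐ(t-BuOH) ≈ 18
amide anion (NH₂⁻): pKₐ(NH₃) ≈ 38 — extremely strong base; never a leaving group
The question asks for worst first, so the sequence is read in increasing leaving-group ability.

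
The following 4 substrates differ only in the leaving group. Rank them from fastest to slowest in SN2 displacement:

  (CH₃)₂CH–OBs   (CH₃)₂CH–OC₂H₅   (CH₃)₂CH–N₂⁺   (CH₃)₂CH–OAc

(CH₃)₂CH–N₂⁺ > (CH₃)₂CH–OBs > (CH₃)₂CH–OAc > (CH₃)₂CH–OC₂H₅

The skeletons are identical, so relative rate is governed entirely by leaving-group ability.
Rank by basicity of the departing species: weakest base leaves most easily.
(CH₃)₂CH–N₂⁺ loses N₂: no meaningful conjugate acid; N₂ departs as an exceptionally stable neutral molecule
(CH₃)₂CH–OBs loses OBs⁻: pKₐ(p-BrC₆H₄SO₃H) ≈ -2.8
(CH₃)₂CH–OAc loses AcO⁻: pKₐ(CH₃COOH) ≈ 4.8
(CH₃)₂CH–OC₂H₅ loses CH₃CH₂O⁻: pKₐ(CH₃CH₂OH) ≈ 16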